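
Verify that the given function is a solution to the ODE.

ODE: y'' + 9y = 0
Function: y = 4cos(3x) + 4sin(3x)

Verification:
y'' = -36cos(3x) - 36sin(3x)
y'' + 9y = 0 ✓

Yes, it is a solution.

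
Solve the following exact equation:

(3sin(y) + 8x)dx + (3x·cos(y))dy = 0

Verify exactness: ∂M/∂y = ∂N/∂x ✓
Find F(x,y) such that ∂F/∂x = M, ∂F/∂y = N
Solution: 3x·sin(y) + 4x² = C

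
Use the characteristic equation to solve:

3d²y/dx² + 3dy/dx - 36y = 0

Characteristic equation: 3r² + 3r - 36 = 0
Divide by 3: r² + r - 12 = 0
Roots: r = 3, -4 (distinct real)
General solution: y = C₁e^(3x) + C₂e^(-4x)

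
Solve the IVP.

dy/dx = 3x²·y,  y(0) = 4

General solution: y = Ce^(x³)
Applying IC y(0) = 4:
Particular solution: y = 4e^(x³)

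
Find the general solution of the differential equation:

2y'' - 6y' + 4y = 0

Characteristic equation: 2r² - 6r + 4 = 0
Divide by 2: r² - 3r + 2 = 0
Roots: r = 1, 2 (distinct real)
General solution: y = C₁e^x + C₂e^(2x)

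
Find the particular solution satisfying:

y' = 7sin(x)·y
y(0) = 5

General solution: y = Ce^(-7cos(x))
Applying IC y(0) = 5:
Particular solution: y = 5e^(7(1-cos(x)))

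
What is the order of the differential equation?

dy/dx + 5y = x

The order is 1 (highest derivative is of order 1).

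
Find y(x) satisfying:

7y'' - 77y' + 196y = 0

Characteristic equation: 7r² - 77r + 196 = 0
Divide by 7: r² - 11r + 28 = 0
Roots: r = 4, 7 (distinct real)
General solution: y = C₁e^(4x) + C₂e^(7x)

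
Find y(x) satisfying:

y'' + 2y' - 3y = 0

Characteristic equation: r² + 2r - 3 = 0
Roots: r = 1, -3 (distinct real)
General solution: y = C₁e^x + C₂e^(-3x)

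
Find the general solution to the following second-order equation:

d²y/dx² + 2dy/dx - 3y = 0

Characteristic equation: r² + 2r - 3 = 0
Roots: r = 1, -3 (distinct real)
General solution: y = C₁e^x + C₂e^(-3x)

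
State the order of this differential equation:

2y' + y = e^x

The order is 1 (highest derivative is of order 1).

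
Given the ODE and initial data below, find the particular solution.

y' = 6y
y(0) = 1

General solution: y = Ce^(6x)
Applying IC y(0) = 1:
Particular solution: y = e^(6x)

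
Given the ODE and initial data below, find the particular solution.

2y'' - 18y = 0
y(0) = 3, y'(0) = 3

General solution: y = C₁e^(3x) + C₂e^(-3x)
Applying ICs: C₁ = 2, C₂ = 1
Particular solution: y = 2e^(3x) + e^(-3x)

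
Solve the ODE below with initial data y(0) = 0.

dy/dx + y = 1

General solution: y = 1 + Ce^(-x)
Applying y(0) = 0: C = 0 - 1 = -1
Particular solution: y = 1 - e^(-x)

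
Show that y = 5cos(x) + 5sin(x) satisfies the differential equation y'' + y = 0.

Verification:
y'' = -5cos(x) - 5sin(x)
y'' + y = 0 ✓

Yes, it is a solution.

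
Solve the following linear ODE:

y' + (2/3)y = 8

Using integrating factor method:

General solution: y = 12 + Ce^(-2x/3)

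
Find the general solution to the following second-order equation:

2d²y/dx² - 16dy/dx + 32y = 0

Characteristic equation: 2r² - 16r + 32 = 0
Divide by 2: r² - 8r + 16 = 0
Factored: (r - 4)² = 0
Repeated root: r = 4
General solution: y = (C₁ + C₂x)e^(4x)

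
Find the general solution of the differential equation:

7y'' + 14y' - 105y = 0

Characteristic equation: 7r² + 14r - 105 = 0
Divide by 7: r² + 2r - 15 = 0
Roots: r = 3, -5 (distinct real)
General solution: y = C₁e^(3x) + C₂e^(-5x)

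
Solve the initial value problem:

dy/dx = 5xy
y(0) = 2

General solution: y = Ce^(5x²/2)
Applying IC y(0) = 2:
Particular solution: y = 2e^(5x²/2)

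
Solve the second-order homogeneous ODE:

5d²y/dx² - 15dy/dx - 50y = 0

Characteristic equation: 5r² - 15r - 50 = 0
Divide by 5: r² - 3r - 10 = 0
Roots: r = 5, -2 (distinct real)
General solution: y = C₁e^(5x) + C₂e^(-2x)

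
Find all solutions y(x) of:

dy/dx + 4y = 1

Using integrating factor method:

General solution: y = 1/4 + Ce^(-4x)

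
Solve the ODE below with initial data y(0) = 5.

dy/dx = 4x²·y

General solution: y = Ce^(4x³/3)
Applying IC y(0) = 5:
Particular solution: y = 5e^(4x³/3)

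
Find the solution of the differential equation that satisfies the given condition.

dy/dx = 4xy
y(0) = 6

General solution: y = Ce^(2x²)
Applying IC y(0) = 6:
Particular solution: y = 6e^(2x²)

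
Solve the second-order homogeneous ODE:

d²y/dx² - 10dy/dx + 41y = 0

Characteristic equation: r² - 10r + 41 = 0
Roots: r = 5 ± 4i (complex conjugates)
General solution: y = e^(5x)(C₁cos(4x) + C₂sin(4x))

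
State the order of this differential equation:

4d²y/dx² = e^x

The order is 2 (highest derivative is of order 2).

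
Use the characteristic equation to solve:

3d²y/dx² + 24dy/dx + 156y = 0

Characteristic equation: 3r² + 24r + 156 = 0
Divide by 3: r² + 8r + 52 = 0
Roots: r = -4 ± 6i (complex conjugates)
General solution: y = e^(-4x)(C₁cos(6x) + C₂sin(6x))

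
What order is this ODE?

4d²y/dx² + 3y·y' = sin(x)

The order is 2 (highest derivative is of order 2).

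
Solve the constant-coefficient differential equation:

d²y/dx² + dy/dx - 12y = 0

Characteristic equation: r² + r - 12 = 0
Roots: r = 3, -4 (distinct real)
General solution: y = C₁e^(3x) + C₂e^(-4x)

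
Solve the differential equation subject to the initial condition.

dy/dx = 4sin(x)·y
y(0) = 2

General solution: y = Ce^(-4cos(x))
Applying IC y(0) = 2:
Particular solution: y = 2e^(4(1-cos(x)))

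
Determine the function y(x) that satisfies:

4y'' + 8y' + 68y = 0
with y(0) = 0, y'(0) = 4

General solution: y = e^(-x)(C₁cos(4x) + C₂sin(4x))
Complex roots r = -1 ± 4i
Applying ICs: C₁ = 0, C₂ = 1
Particular solution: y = e^(-x)(sin(4x))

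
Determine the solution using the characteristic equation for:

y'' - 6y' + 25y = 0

Characteristic equation: r² - 6r + 25 = 0
Roots: r = 3 ± 4i (complex conjugates)
General solution: y = e^(3x)(C₁cos(4x) + C₂sin(4x))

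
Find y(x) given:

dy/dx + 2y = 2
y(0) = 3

General solution: y = 1 + Ce^(-2x)
Applying y(0) = 3: C = 3 - 1 = 2
Particular solution: y = 1 + 2e^(-2x)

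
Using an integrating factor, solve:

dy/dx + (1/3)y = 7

Using integrating factor method:

General solution: y = 21 + Ce^(-x/3)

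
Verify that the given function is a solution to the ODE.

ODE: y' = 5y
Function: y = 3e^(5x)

Verification:
y = 3e^(5x)
y' = 15e^(5x)
5y = 15e^(5x)
y' = 5y ✓

Yes, it is a solution.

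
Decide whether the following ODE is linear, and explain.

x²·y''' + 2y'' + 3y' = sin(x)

Linear (y and its derivatives appear to the first power only, no products of y terms)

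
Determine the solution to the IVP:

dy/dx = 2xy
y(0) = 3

General solution: y = Ce^(x²)
Applying IC y(0) = 3:
Particular solution: y = 3e^(x²)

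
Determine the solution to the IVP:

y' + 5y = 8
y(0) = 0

General solution: y = 8/5 + Ce^(-5x)
Applying y(0) = 0: C = 0 - 8/5 = -8/5
Particular solution: y = 8/5 - (8/5)e^(-5x)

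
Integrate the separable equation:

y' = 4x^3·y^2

Separating variables and integrating:
-1/y = x^4 + C

General solution: y^-1 = -x^4 + C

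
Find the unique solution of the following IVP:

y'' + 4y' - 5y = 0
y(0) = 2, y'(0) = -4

General solution: y = C₁e^x + C₂e^(-5x)
Applying ICs: C₁ = 1, C₂ = 1
Particular solution: y = e^x + e^(-5x)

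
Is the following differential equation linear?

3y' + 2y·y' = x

No. Nonlinear (product y·y')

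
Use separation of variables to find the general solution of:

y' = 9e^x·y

Separating variables and integrating:
ln|y| = 9e^x + C

General solution: y = Ce^(9e^x)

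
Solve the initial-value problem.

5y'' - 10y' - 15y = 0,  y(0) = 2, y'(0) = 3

General solution: y = C₁e^(3x) + C₂e^(-x)
Applying ICs: C₁ = 5/4, C₂ = 3/4
Particular solution: y = (5/4)e^(3x) + (3/4)e^(-x)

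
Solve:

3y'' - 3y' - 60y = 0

Characteristic equation: 3r² - 3r - 60 = 0
Divide by 3: r² - r - 20 = 0
Roots: r = 5, -4 (distinct real)
General solution: y = C₁e^(5x) + C₂e^(-4x)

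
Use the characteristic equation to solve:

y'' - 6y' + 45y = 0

Characteristic equation: r² - 6r + 45 = 0
Roots: r = 3 ± 6i (complex conjugates)
General solution: y = e^(3x)(C₁cos(6x) + C₂sin(6x))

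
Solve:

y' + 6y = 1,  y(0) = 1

General solution: y = 1/6 + Ce^(-6x)
Applying y(0) = 1: C = 1 - 1/6 = 5/6
Particular solution: y = 1/6 + (5/6)e^(-6x)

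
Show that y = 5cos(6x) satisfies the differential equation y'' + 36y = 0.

Verification:
y'' = -180cos(6x)
y'' + 36y = 0 ✓

Yes, it is a solution.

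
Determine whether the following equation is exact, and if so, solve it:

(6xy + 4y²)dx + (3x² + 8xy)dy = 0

Verify exactness: ∂M/∂y = ∂N/∂x ✓
Find F(x,y) such that ∂F/∂x = M, ∂F/∂y = N
Solution: 3x²y + 4xy² = C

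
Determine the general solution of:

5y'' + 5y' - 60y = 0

Characteristic equation: 5r² + 5r - 60 = 0
Divide by 5: r² + r - 12 = 0
Roots: r = 3, -4 (distinct real)
General solution: y = C₁e^(3x) + C₂e^(-4x)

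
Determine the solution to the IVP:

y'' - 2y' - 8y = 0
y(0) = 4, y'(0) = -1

General solution: y = C₁e^(4x) + C₂e^(-2x)
Applying ICs: C₁ = 7/6, C₂ = 17/6
Particular solution: y = (7/6)e^(4x) + (17/6)e^(-2x)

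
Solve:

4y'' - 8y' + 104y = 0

Characteristic equation: 4r² - 8r + 104 = 0
Divide by 4: r² - 2r + 26 = 0
Roots: r = 1 ± 5i (complex conjugates)
General solution: y = e^x(C₁cos(5x) + C₂sin(5x))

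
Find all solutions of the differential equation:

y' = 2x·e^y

Separating variables and integrating:
-e^(-y) = x² + C

General solution: y = -ln(C - x²)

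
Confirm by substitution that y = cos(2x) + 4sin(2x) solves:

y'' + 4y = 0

Verification:
y'' = -4cos(2x) - 16sin(2x)
y'' + 4y = 0 ✓

Yes, it is a solution.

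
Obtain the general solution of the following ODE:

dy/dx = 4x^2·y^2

Separating variables and integrating:
-1/y = 4x^3/3 + C

General solution: y^-1 = (-4/3)x^3 + C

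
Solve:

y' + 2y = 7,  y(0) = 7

General solution: y = 7/2 + Ce^(-2x)
Applying y(0) = 7: C = 7 - 7/2 = 7/2
Particular solution: y = 7/2 + (7/2)e^(-2x)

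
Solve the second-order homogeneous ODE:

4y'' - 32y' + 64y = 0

Characteristic equation: 4r² - 32r + 64 = 0
Divide by 4: r² - 8r + 16 = 0
Factored: (r - 4)² = 0
Repeated root: r = 4
General solution: y = (C₁ + C₂x)e^(4x)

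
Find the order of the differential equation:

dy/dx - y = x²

The order is 1 (highest derivative is of order 1).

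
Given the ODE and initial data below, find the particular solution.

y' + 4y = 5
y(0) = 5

General solution: y = 5/4 + Ce^(-4x)
Applying y(0) = 5: C = 5 - 5/4 = 15/4
Particular solution: y = 5/4 + (15/4)e^(-4x)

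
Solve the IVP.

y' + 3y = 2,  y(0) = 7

General solution: y = 2/3 + Ce^(-3x)
Applying y(0) = 7: C = 7 - 2/3 = 19/3
Particular solution: y = 2/3 + (19/3)e^(-3x)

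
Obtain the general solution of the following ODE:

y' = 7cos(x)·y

Separating variables and integrating:
ln|y| = 7sin(x) + C

General solution: y = Ce^(7sin(x))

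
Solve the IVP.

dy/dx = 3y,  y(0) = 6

General solution: y = Ce^(3x)
Applying IC y(0) = 6:
Particular solution: y = 6e^(3x)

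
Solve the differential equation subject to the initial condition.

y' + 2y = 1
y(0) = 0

General solution: y = 1/2 + Ce^(-2x)
Applying y(0) = 0: C = 0 - 1/2 = -1/2
Particular solution: y = 1/2 - (1/2)e^(-2x)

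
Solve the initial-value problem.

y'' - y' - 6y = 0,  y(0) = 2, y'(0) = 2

General solution: y = C₁e^(3x) + C₂e^(-2x)
Applying ICs: C₁ = 6/5, C₂ = 4/5
Particular solution: y = (6/5)e^(3x) + (4/5)e^(-2x)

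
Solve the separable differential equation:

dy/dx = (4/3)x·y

Separating variables and integrating:
ln|y| = 2x^2/3 + C

General solution: y = Ce^(2x^2/3)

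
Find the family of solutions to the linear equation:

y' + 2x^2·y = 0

Using integrating factor method:

General solution: y = Ce^(-2x^3/3)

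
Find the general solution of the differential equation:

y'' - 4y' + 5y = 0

Characteristic equation: r² - 4r + 5 = 0
Roots: r = 2 ± i (complex conjugates)
General solution: y = e^(2x)(C₁cos(x) + C₂sin(x))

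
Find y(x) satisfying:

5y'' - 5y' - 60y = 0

Characteristic equation: 5r² - 5r - 60 = 0
Divide by 5: r² - r - 12 = 0
Roots: r = 4, -3 (distinct real)
General solution: y = C₁e^(4x) + C₂e^(-3x)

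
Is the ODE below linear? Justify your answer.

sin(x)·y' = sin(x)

Yes. Linear (y and its derivatives appear to the first power only, no products of y terms)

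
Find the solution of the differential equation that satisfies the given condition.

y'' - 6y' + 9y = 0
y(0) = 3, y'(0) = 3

General solution: y = (C₁ + C₂x)e^(3x)
Repeated root r = 3
Applying ICs: C₁ = 3, C₂ = -6
Particular solution: y = (3 - 6x)e^(3x)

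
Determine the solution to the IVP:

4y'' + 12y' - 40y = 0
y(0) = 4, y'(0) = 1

General solution: y = C₁e^(2x) + C₂e^(-5x)
Applying ICs: C₁ = 3, C₂ = 1
Particular solution: y = 3e^(2x) + e^(-5x)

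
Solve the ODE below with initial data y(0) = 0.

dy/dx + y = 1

General solution: y = 1 + Ce^(-x)
Applying y(0) = 0: C = 0 - 1 = -1
Particular solution: y = 1 - e^(-x)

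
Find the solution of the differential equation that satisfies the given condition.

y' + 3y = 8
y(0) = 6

General solution: y = 8/3 + Ce^(-3x)
Applying y(0) = 6: C = 6 - 8/3 = 10/3
Particular solution: y = 8/3 + (10/3)e^(-3x)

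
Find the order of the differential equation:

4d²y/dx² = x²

The order is 2 (highest derivative is of order 2).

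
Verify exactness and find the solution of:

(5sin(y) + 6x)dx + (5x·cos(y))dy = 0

Verify exactness: ∂M/∂y = ∂N/∂x ✓
Find F(x,y) such that ∂F/∂x = M, ∂F/∂y = N
Solution: 5x·sin(y) + 3x² = C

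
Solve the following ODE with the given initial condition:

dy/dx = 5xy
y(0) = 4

General solution: y = Ce^(5x²/2)
Applying IC y(0) = 4:
Particular solution: y = 4e^(5x²/2)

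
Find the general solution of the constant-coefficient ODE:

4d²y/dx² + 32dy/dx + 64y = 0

Characteristic equation: 4r² + 32r + 64 = 0
Divide by 4: r² + 8r + 16 = 0
Factored: (r + 4)² = 0
Repeated root: r = -4
General solution: y = (C₁ + C₂x)e^(-4x)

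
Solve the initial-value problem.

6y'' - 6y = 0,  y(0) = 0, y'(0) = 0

General solution: y = C₁e^x + C₂e^(-x)
Applying ICs: C₁ = 0, C₂ = 0
Particular solution: y = 0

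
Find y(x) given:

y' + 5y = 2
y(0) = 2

General solution: y = 2/5 + Ce^(-5x)
Applying y(0) = 2: C = 2 - 2/5 = 8/5
Particular solution: y = 2/5 + (8/5)e^(-5x)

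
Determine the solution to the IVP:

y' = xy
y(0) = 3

General solution: y = Ce^(x²/2)
Applying IC y(0) = 3:
Particular solution: y = 3e^(x²/2)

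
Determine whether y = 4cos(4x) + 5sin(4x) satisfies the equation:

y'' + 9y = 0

Verification:
y'' = -64cos(4x) - 80sin(4x)
y'' + 9y ≠ 0 (frequency mismatch: got 16 instead of 9)

No, it is not a solution.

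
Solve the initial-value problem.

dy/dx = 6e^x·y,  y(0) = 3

General solution: y = Ce^(6e^x)
Applying IC y(0) = 3:
Particular solution: y = 3e^(6(e^x - 1))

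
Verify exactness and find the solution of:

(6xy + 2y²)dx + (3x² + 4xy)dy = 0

Verify exactness: ∂M/∂y = ∂N/∂x ✓
Find F(x,y) such that ∂F/∂x = M, ∂F/∂y = N
Solution: 3x²y + 2xy² = C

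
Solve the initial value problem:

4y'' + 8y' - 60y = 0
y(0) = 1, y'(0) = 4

General solution: y = C₁e^(3x) + C₂e^(-5x)
Applying ICs: C₁ = 9/8, C₂ = -1/8
Particular solution: y = (9/8)e^(3x) - (1/8)e^(-5x)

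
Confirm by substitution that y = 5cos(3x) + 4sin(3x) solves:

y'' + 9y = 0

Verification:
y'' = -45cos(3x) - 36sin(3x)
y'' + 9y = 0 ✓

Yes, it is a solution.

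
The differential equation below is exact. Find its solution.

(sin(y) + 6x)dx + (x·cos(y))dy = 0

Verify exactness: ∂M/∂y = ∂N/∂x ✓
Find F(x,y) such that ∂F/∂x = M, ∂F/∂y = N
Solution: x·sin(y) + 3x² = C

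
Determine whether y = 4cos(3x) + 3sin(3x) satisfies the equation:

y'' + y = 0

Verification:
y'' = -36cos(3x) - 27sin(3x)
y'' + y ≠ 0 (frequency mismatch: got 9 instead of 1)

No, it is not a solution.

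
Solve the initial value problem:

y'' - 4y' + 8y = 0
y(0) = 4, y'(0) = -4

General solution: y = e^(2x)(C₁cos(2x) + C₂sin(2x))
Complex roots r = 2 ± 2i
Applying ICs: C₁ = 4, C₂ = -6
Particular solution: y = e^(2x)(4cos(2x) - 6sin(2x))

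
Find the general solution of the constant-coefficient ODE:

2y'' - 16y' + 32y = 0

Characteristic equation: 2r² - 16r + 32 = 0
Divide by 2: r² - 8r + 16 = 0
Factored: (r - 4)² = 0
Repeated root: r = 4
General solution: y = (C₁ + C₂x)e^(4x)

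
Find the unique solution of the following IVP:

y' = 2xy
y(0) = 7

General solution: y = Ce^(x²)
Applying IC y(0) = 7:
Particular solution: y = 7e^(x²)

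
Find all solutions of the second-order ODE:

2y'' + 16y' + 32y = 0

Characteristic equation: 2r² + 16r + 32 = 0
Divide by 2: r² + 8r + 16 = 0
Factored: (r + 4)² = 0
Repeated root: r = -4
General solution: y = (C₁ + C₂x)e^(-4x)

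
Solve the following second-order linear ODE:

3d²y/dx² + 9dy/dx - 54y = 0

Characteristic equation: 3r² + 9r - 54 = 0
Divide by 3: r² + 3r - 18 = 0
Roots: r = 3, -6 (distinct real)
General solution: y = C₁e^(3x) + C₂e^(-6x)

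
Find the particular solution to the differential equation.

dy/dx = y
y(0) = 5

General solution: y = Ce^x
Applying IC y(0) = 5:
Particular solution: y = 5e^x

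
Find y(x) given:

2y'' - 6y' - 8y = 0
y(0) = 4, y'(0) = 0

General solution: y = C₁e^(4x) + C₂e^(-x)
Applying ICs: C₁ = 4/5, C₂ = 16/5
Particular solution: y = (4/5)e^(4x) + (16/5)e^(-x)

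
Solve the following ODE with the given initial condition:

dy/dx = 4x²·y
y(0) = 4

General solution: y = Ce^(4x³/3)
Applying IC y(0) = 4:
Particular solution: y = 4e^(4x³/3)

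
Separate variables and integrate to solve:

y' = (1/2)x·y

Separating variables and integrating:
ln|y| = x^2/4 + C

General solution: y = Ce^(x^2/4)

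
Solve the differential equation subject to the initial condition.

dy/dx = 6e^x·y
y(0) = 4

General solution: y = Ce^(6e^x)
Applying IC y(0) = 4:
Particular solution: y = 4e^(6(e^x - 1))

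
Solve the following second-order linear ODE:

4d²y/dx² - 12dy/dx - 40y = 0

Characteristic equation: 4r² - 12r - 40 = 0
Divide by 4: r² - 3r - 10 = 0
Roots: r = 5, -2 (distinct real)
General solution: y = C₁e^(5x) + C₂e^(-2x)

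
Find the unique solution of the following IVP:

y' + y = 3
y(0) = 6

General solution: y = 3 + Ce^(-x)
Applying y(0) = 6: C = 6 - 3 = 3
Particular solution: y = 3 + 3e^(-x)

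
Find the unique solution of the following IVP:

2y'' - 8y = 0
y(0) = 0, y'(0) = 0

General solution: y = C₁e^(2x) + C₂e^(-2x)
Applying ICs: C₁ = 0, C₂ = 0
Particular solution: y = 0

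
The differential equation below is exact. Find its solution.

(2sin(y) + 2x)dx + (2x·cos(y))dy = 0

Verify exactness: ∂M/∂y = ∂N/∂x ✓
Find F(x,y) such that ∂F/∂x = M, ∂F/∂y = N
Solution: 2x·sin(y) + x² = C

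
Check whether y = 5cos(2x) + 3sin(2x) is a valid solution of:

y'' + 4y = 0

Verification:
y'' = -20cos(2x) - 12sin(2x)
y'' + 4y = 0 ✓

Yes, it is a solution.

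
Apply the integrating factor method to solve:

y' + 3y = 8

Using integrating factor method:

General solution: y = 8/3 + Ce^(-3x)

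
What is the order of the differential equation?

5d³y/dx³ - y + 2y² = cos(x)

The order is 3 (highest derivative is of order 3).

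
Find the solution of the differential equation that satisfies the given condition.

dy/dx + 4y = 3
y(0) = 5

General solution: y = 3/4 + Ce^(-4x)
Applying y(0) = 5: C = 5 - 3/4 = 17/4
Particular solution: y = 3/4 + (17/4)e^(-4x)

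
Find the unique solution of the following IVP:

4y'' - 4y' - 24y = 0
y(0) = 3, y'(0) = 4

General solution: y = C₁e^(3x) + C₂e^(-2x)
Applying ICs: C₁ = 2, C₂ = 1
Particular solution: y = 2e^(3x) + e^(-2x)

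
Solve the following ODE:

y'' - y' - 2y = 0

Characteristic equation: r² - r - 2 = 0
Roots: r = 2, -1 (distinct real)
General solution: y = C₁e^(2x) + C₂e^(-x)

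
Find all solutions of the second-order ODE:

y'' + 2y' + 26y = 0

Characteristic equation: r² + 2r + 26 = 0
Roots: r = -1 ± 5i (complex conjugates)
General solution: y = e^(-x)(C₁cos(5x) + C₂sin(5x))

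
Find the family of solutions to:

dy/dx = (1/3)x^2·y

Separating variables and integrating:
ln|y| = x^3/9 + C

General solution: y = Ce^(x^3/9)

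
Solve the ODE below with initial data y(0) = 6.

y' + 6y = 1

General solution: y = 1/6 + Ce^(-6x)
Applying y(0) = 6: C = 6 - 1/6 = 35/6
Particular solution: y = 1/6 + (35/6)e^(-6x)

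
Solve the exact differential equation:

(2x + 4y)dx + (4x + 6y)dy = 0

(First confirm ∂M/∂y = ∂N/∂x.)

Verify exactness: ∂M/∂y = ∂N/∂x ✓
Find F(x,y) such that ∂F/∂x = M, ∂F/∂y = N
Solution: x² + 4xy + 3y² = C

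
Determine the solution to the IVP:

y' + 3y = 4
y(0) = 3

General solution: y = 4/3 + Ce^(-3x)
Applying y(0) = 3: C = 3 - 4/3 = 5/3
Particular solution: y = 4/3 + (5/3)e^(-3x)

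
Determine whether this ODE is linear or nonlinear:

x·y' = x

Linear (y and its derivatives appear to the first power only, no products of y terms)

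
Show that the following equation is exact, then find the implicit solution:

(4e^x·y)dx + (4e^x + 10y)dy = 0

Verify exactness: ∂M/∂y = ∂N/∂x ✓
Find F(x,y) such that ∂F/∂x = M, ∂F/∂y = N
Solution: 4e^x·y + 5y² = C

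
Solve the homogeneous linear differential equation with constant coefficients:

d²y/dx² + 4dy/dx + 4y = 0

Characteristic equation: r² + 4r + 4 = 0
Factored: (r + 2)² = 0
Repeated root: r = -2
General solution: y = (C₁ + C₂x)e^(-2x)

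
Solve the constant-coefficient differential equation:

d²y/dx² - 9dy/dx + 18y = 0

Characteristic equation: r² - 9r + 18 = 0
Roots: r = 3, 6 (distinct real)
General solution: y = C₁e^(3x) + C₂e^(6x)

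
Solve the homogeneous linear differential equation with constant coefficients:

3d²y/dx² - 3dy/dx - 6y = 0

Characteristic equation: 3r² - 3r - 6 = 0
Divide by 3: r² - r - 2 = 0
Roots: r = 2, -1 (distinct real)
General solution: y = C₁e^(2x) + C₂e^(-x)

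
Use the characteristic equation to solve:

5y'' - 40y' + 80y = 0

Characteristic equation: 5r² - 40r + 80 = 0
Divide by 5: r² - 8r + 16 = 0
Factored: (r - 4)² = 0
Repeated root: r = 4
General solution: y = (C₁ + C₂x)e^(4x)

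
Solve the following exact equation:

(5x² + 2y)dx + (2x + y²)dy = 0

Verify exactness: ∂M/∂y = ∂N/∂x ✓
Find F(x,y) such that ∂F/∂x = M, ∂F/∂y = N
Solution: 5x³/3 + 2xy + y³/3 = C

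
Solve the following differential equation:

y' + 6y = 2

Using integrating factor method:

General solution: y = 1/3 + Ce^(-6x)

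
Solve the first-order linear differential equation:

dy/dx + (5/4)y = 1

Using integrating factor method:

General solution: y = 4/5 + Ce^(-5x/4)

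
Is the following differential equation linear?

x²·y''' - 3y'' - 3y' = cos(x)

Yes. Linear (y and its derivatives appear to the first power only, no products of y terms)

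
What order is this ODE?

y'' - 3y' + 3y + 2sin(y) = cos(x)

The order is 2 (highest derivative is of order 2).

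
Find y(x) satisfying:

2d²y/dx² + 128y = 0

Characteristic equation: 2r² + 128 = 0
Divide by 2: r² + 64 = 0
Roots: r = ±8i (complex conjugates)
General solution: y = C₁cos(8x) + C₂sin(8x)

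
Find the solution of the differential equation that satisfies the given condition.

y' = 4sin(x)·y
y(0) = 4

General solution: y = Ce^(-4cos(x))
Applying IC y(0) = 4:
Particular solution: y = 4e^(4(1-cos(x)))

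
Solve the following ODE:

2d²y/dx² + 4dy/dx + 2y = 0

Characteristic equation: 2r² + 4r + 2 = 0
Divide by 2: r² + 2r + 1 = 0
Factored: (r + 1)² = 0
Repeated root: r = -1
General solution: y = (C₁ + C₂x)e^(-x)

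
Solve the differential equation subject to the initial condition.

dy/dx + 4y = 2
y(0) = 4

General solution: y = 1/2 + Ce^(-4x)
Applying y(0) = 4: C = 4 - 1/2 = 7/2
Particular solution: y = 1/2 + (7/2)e^(-4x)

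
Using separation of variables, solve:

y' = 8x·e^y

Separating variables and integrating:
-e^(-y) = 4x² + C

General solution: y = -ln(C - 4x²)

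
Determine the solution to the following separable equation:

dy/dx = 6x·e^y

Separating variables and integrating:
-e^(-y) = 3x² + C

General solution: y = -ln(C - 3x²)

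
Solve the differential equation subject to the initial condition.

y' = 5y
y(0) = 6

General solution: y = Ce^(5x)
Applying IC y(0) = 6:
Particular solution: y = 6e^(5x)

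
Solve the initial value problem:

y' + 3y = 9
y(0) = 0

General solution: y = 3 + Ce^(-3x)
Applying y(0) = 0: C = 0 - 3 = -3
Particular solution: y = 3 - 3e^(-3x)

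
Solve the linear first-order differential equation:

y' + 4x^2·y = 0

Using integrating factor method:

General solution: y = Ce^(-4x^3/3)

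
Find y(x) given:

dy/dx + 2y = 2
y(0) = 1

General solution: y = 1 + Ce^(-2x)
Applying y(0) = 1: C = 1 - 1 = 0
Particular solution: y = 1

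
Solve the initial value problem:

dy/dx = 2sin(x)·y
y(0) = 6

General solution: y = Ce^(-2cos(x))
Applying IC y(0) = 6:
Particular solution: y = 6e^(2(1-cos(x)))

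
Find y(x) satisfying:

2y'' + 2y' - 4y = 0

Characteristic equation: 2r² + 2r - 4 = 0
Divide by 2: r² + r - 2 = 0
Roots: r = 1, -2 (distinct real)
General solution: y = C₁e^x + C₂e^(-2x)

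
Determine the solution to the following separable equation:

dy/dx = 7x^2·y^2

Separating variables and integrating:
-1/y = 7x^3/3 + C

General solution: y^-1 = (-7/3)x^3 + C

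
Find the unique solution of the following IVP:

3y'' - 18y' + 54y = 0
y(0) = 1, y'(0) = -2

General solution: y = e^(3x)(C₁cos(3x) + C₂sin(3x))
Complex roots r = 3 ± 3i
Applying ICs: C₁ = 1, C₂ = -5/3
Particular solution: y = e^(3x)(cos(3x) - (5/3)sin(3x))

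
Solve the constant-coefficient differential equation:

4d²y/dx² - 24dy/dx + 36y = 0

Characteristic equation: 4r² - 24r + 36 = 0
Divide by 4: r² - 6r + 9 = 0
Factored: (r - 3)² = 0
Repeated root: r = 3
General solution: y = (C₁ + C₂x)e^(3x)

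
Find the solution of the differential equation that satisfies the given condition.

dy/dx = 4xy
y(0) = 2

General solution: y = Ce^(2x²)
Applying IC y(0) = 2:
Particular solution: y = 2e^(2x²)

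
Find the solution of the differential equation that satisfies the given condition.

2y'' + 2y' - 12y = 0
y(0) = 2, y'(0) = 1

General solution: y = C₁e^(2x) + C₂e^(-3x)
Applying ICs: C₁ = 7/5, C₂ = 3/5
Particular solution: y = (7/5)e^(2x) + (3/5)e^(-3x)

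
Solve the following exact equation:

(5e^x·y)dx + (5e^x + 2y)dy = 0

Verify exactness: ∂M/∂y = ∂N/∂x ✓
Find F(x,y) such that ∂F/∂x = M, ∂F/∂y = N
Solution: 5e^x·y + y² = C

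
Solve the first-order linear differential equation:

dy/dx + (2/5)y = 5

Using integrating factor method:

General solution: y = 25/2 + Ce^(-2x/5)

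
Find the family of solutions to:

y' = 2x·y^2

Separating variables and integrating:
-1/y = x^2 + C

General solution: y^-1 = -x^2 + C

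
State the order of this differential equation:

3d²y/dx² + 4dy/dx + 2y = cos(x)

The order is 2 (highest derivative is of order 2).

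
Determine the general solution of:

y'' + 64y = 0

Characteristic equation: r² + 64 = 0
Roots: r = ±8i (complex conjugates)
General solution: y = C₁cos(8x) + C₂sin(8x)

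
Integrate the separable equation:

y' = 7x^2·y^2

Separating variables and integrating:
-1/y = 7x^3/3 + C

General solution: y^-1 = (-7/3)x^3 + C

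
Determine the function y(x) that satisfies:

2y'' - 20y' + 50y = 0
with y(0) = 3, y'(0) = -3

General solution: y = (C₁ + C₂x)e^(5x)
Repeated root r = 5
Applying ICs: C₁ = 3, C₂ = -18
Particular solution: y = (3 - 18x)e^(5x)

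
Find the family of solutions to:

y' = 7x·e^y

Separating variables and integrating:
-e^(-y) = 7x²/2 + C

General solution: y = -ln(C - 7x²/2)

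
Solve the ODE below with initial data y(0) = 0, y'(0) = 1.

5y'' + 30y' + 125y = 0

General solution: y = e^(-3x)(C₁cos(4x) + C₂sin(4x))
Complex roots r = -3 ± 4i
Applying ICs: C₁ = 0, C₂ = 1/4
Particular solution: y = e^(-3x)((1/4)sin(4x))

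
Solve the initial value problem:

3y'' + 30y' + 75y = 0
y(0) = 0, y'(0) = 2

General solution: y = (C₁ + C₂x)e^(-5x)
Repeated root r = -5
Applying ICs: C₁ = 0, C₂ = 2
Particular solution: y = 2xe^(-5x)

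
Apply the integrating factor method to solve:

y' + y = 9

Using integrating factor method:

General solution: y = 9 + Ce^(-x)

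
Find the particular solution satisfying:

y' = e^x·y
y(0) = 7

General solution: y = Ce^(e^x)
Applying IC y(0) = 7:
Particular solution: y = 7e^(e^x - 1)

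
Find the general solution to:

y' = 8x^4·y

Separating variables and integrating:
ln|y| = 8x^5/5 + C

General solution: y = Ce^(8x^5/5)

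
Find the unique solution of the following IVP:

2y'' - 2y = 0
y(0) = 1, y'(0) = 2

General solution: y = C₁e^x + C₂e^(-x)
Applying ICs: C₁ = 3/2, C₂ = -1/2
Particular solution: y = (3/2)e^x - (1/2)e^(-x)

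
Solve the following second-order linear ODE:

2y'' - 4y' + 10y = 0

Characteristic equation: 2r² - 4r + 10 = 0
Divide by 2: r² - 2r + 5 = 0
Roots: r = 1 ± 2i (complex conjugates)
General solution: y = e^x(C₁cos(2x) + C₂sin(2x))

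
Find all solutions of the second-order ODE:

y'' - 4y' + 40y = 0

Characteristic equation: r² - 4r + 40 = 0
Roots: r = 2 ± 6i (complex conjugates)
General solution: y = e^(2x)(C₁cos(6x) + C₂sin(6x))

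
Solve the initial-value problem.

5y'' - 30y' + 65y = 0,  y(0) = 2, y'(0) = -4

General solution: y = e^(3x)(C₁cos(2x) + C₂sin(2x))
Complex roots r = 3 ± 2i
Applying ICs: C₁ = 2, C₂ = -5
Particular solution: y = e^(3x)(2cos(2x) - 5sin(2x))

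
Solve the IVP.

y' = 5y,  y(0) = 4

General solution: y = Ce^(5x)
Applying IC y(0) = 4:
Particular solution: y = 4e^(5x)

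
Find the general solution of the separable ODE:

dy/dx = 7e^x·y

Separating variables and integrating:
ln|y| = 7e^x + C

General solution: y = Ce^(7e^x)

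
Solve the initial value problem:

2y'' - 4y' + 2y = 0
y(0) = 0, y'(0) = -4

General solution: y = (C₁ + C₂x)e^x
Repeated root r = 1
Applying ICs: C₁ = 0, C₂ = -4
Particular solution: y = -4xe^x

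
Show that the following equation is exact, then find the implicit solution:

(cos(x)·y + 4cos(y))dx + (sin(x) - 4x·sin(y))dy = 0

Verify exactness: ∂M/∂y = ∂N/∂x ✓
Find F(x,y) such that ∂F/∂x = M, ∂F/∂y = N
Solution: sin(x)·y + 4x·cos(y) = C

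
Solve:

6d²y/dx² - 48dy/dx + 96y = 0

Characteristic equation: 6r² - 48r + 96 = 0
Divide by 6: r² - 8r + 16 = 0
Factored: (r - 4)² = 0
Repeated root: r = 4
General solution: y = (C₁ + C₂x)e^(4x)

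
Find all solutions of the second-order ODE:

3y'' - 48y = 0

Characteristic equation: 3r² - 48 = 0
Divide by 3: r² - 16 = 0
Roots: r = 4, -4 (distinct real)
General solution: y = C₁e^(4x) + C₂e^(-4x)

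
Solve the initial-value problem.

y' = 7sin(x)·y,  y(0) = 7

General solution: y = Ce^(-7cos(x))
Applying IC y(0) = 7:
Particular solution: y = 7e^(7(1-cos(x)))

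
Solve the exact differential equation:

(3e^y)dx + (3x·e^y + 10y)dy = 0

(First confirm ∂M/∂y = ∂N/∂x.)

Verify exactness: ∂M/∂y = ∂N/∂x ✓
Find F(x,y) such that ∂F/∂x = M, ∂F/∂y = N
Solution: 3x·e^y + 5y² = C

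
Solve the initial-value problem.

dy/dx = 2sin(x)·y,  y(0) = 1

General solution: y = Ce^(-2cos(x))
Applying IC y(0) = 1:
Particular solution: y = e^(2(1-cos(x)))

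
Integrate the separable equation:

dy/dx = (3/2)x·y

Separating variables and integrating:
ln|y| = 3x^2/4 + C

General solution: y = Ce^(3x^2/4)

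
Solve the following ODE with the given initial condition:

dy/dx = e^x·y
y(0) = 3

General solution: y = Ce^(e^x)
Applying IC y(0) = 3:
Particular solution: y = 3e^(e^x - 1)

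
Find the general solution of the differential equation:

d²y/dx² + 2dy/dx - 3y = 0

Characteristic equation: r² + 2r - 3 = 0
Roots: r = 1, -3 (distinct real)
General solution: y = C₁e^x + C₂e^(-3x)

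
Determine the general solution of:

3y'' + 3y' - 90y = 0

Characteristic equation: 3r² + 3r - 90 = 0
Divide by 3: r² + r - 30 = 0
Roots: r = 5, -6 (distinct real)
General solution: y = C₁e^(5x) + C₂e^(-6x)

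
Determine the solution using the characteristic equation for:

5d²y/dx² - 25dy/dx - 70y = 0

Characteristic equation: 5r² - 25r - 70 = 0
Divide by 5: r² - 5r - 14 = 0
Roots: r = 7, -2 (distinct real)
General solution: y = C₁e^(7x) + C₂e^(-2x)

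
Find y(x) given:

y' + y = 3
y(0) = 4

General solution: y = 3 + Ce^(-x)
Applying y(0) = 4: C = 4 - 3 = 1
Particular solution: y = 3 + e^(-x)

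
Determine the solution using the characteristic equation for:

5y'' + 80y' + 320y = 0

Characteristic equation: 5r² + 80r + 320 = 0
Divide by 5: r² + 16r + 64 = 0
Factored: (r + 8)² = 0
Repeated root: r = -8
General solution: y = (C₁ + C₂x)e^(-8x)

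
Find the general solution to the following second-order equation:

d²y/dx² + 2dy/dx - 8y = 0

Characteristic equation: r² + 2r - 8 = 0
Roots: r = 2, -4 (distinct real)
General solution: y = C₁e^(2x) + C₂e^(-4x)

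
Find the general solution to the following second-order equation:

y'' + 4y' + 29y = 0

Characteristic equation: r² + 4r + 29 = 0
Roots: r = -2 ± 5i (complex conjugates)
General solution: y = e^(-2x)(C₁cos(5x) + C₂sin(5x))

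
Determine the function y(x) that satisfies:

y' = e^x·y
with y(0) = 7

General solution: y = Ce^(e^x)
Applying IC y(0) = 7:
Particular solution: y = 7e^(e^x - 1)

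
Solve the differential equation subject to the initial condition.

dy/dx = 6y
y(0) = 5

General solution: y = Ce^(6x)
Applying IC y(0) = 5:
Particular solution: y = 5e^(6x)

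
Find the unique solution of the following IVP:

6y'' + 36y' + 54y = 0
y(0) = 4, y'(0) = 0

General solution: y = (C₁ + C₂x)e^(-3x)
Repeated root r = -3
Applying ICs: C₁ = 4, C₂ = 12
Particular solution: y = (4 + 12x)e^(-3x)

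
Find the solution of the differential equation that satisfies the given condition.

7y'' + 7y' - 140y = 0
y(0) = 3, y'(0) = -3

General solution: y = C₁e^(4x) + C₂e^(-5x)
Applying ICs: C₁ = 4/3, C₂ = 5/3
Particular solution: y = (4/3)e^(4x) + (5/3)e^(-5x)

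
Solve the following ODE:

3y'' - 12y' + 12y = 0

Characteristic equation: 3r² - 12r + 12 = 0
Divide by 3: r² - 4r + 4 = 0
Factored: (r - 2)² = 0
Repeated root: r = 2
General solution: y = (C₁ + C₂x)e^(2x)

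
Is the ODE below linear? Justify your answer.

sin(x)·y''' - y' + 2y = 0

Yes. Linear (y and its derivatives appear to the first power only, no products of y terms)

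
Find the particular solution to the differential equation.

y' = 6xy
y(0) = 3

General solution: y = Ce^(3x²)
Applying IC y(0) = 3:
Particular solution: y = 3e^(3x²)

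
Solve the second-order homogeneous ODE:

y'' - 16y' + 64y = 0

Characteristic equation: r² - 16r + 64 = 0
Factored: (r - 8)² = 0
Repeated root: r = 8
General solution: y = (C₁ + C₂x)e^(8x)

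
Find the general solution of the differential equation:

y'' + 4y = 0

Characteristic equation: r² + 4 = 0
Roots: r = ±2i (complex conjugates)
General solution: y = C₁cos(2x) + C₂sin(2x)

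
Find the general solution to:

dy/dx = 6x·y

Separating variables and integrating:
ln|y| = 3x^2 + C

General solution: y = Ce^(3x^2)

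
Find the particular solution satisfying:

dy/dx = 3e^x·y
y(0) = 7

General solution: y = Ce^(3e^x)
Applying IC y(0) = 7:
Particular solution: y = 7e^(3(e^x - 1))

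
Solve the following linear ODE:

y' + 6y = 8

Using integrating factor method:

General solution: y = 4/3 + Ce^(-6x)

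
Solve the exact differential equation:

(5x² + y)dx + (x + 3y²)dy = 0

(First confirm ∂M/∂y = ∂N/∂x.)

Verify exactness: ∂M/∂y = ∂N/∂x ✓
Find F(x,y) such that ∂F/∂x = M, ∂F/∂y = N
Solution: 5x³/3 + xy + y³ = C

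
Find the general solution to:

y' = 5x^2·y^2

Separating variables and integrating:
-1/y = 5x^3/3 + C

General solution: y^-1 = (-5/3)x^3 + C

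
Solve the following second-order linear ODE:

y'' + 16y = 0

Characteristic equation: r² + 16 = 0
Roots: r = ±4i (complex conjugates)
General solution: y = C₁cos(4x) + C₂sin(4x)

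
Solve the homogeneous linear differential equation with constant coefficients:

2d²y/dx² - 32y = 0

Characteristic equation: 2r² - 32 = 0
Divide by 2: r² - 16 = 0
Roots: r = 4, -4 (distinct real)
General solution: y = C₁e^(4x) + C₂e^(-4x)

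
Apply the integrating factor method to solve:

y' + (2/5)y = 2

Using integrating factor method:

General solution: y = 5 + Ce^(-2x/5)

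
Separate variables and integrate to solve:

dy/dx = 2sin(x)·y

Separating variables and integrating:
ln|y| = -2cos(x) + C

General solution: y = Ce^(-2cos(x))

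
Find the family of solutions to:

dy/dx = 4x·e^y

Separating variables and integrating:
-e^(-y) = 2x² + C

General solution: y = -ln(C - 2x²)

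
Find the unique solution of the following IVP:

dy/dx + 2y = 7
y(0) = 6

General solution: y = 7/2 + Ce^(-2x)
Applying y(0) = 6: C = 6 - 7/2 = 5/2
Particular solution: y = 7/2 + (5/2)e^(-2x)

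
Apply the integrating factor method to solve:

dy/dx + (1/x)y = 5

Using integrating factor method:

General solution: y = (5/2)x + C/x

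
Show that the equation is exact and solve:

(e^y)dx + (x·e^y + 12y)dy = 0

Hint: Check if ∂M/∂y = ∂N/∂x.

Verify exactness: ∂M/∂y = ∂N/∂x ✓
Find F(x,y) such that ∂F/∂x = M, ∂F/∂y = N
Solution: x·e^y + 6y² = C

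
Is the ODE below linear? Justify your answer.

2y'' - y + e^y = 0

No. Nonlinear (e^y is nonlinear in y)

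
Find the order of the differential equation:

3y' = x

The order is 1 (highest derivative is of order 1).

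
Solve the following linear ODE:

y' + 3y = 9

Using integrating factor method:

General solution: y = 3 + Ce^(-3x)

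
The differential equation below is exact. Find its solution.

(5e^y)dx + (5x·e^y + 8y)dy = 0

Verify exactness: ∂M/∂y = ∂N/∂x ✓
Find F(x,y) such that ∂F/∂x = M, ∂F/∂y = N
Solution: 5x·e^y + 4y² = C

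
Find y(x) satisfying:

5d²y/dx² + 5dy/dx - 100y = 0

Characteristic equation: 5r² + 5r - 100 = 0
Divide by 5: r² + r - 20 = 0
Roots: r = 4, -5 (distinct real)
General solution: y = C₁e^(4x) + C₂e^(-5x)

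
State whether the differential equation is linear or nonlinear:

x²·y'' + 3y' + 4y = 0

Linear (y and its derivatives appear to the first power only, no products of y terms)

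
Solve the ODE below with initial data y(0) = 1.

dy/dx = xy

General solution: y = Ce^(x²/2)
Applying IC y(0) = 1:
Particular solution: y = e^(x²/2)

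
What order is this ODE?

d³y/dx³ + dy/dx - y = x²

The order is 3 (highest derivative is of order 3).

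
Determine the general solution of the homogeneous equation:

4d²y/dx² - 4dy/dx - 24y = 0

Characteristic equation: 4r² - 4r - 24 = 0
Divide by 4: r² - r - 6 = 0
Roots: r = 3, -2 (distinct real)
General solution: y = C₁e^(3x) + C₂e^(-2x)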